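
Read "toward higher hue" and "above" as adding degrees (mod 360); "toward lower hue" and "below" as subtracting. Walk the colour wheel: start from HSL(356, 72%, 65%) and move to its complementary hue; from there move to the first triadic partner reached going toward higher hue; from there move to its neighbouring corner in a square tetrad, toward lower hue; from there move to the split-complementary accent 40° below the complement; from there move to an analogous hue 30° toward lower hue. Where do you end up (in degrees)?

316°

complement +180°: 356 + 180 = 536 → 536 − 360 = 176°
triadic ↑ +120°: 176 + 120 = 296°
square ↓ −90°: 296 − 90 = 206°
split-comp 40° ↓ +140°: 206 + 140 = 346°
analog 30° ↓ −30°: 346 − 30 = 316°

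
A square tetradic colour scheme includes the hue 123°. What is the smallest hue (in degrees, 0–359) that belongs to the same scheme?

A square tetradic scheme places four hues every 90°.
The full set through 123° is {33°, 123°, 213°, 303°}.

33°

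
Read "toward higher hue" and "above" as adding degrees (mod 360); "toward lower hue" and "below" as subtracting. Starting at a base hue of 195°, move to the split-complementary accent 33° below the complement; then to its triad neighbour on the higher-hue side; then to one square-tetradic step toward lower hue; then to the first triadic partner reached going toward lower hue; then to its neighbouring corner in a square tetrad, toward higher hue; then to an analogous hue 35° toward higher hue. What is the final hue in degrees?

split-comp 33° ↓ +147°: 195 + 147 = 342°
triadic ↑ +120°: 342 + 120 = 462 → 462 − 360 = 102°
square ↓ −90°: 102 − 90 = 12°
triadic ↓ −120°: 12 − 120 = -108 → -108 + 360 = 252°
square ↑ +90°: 252 + 90 = 342°
analog 35° ↑ +35°: 342 + 35 = 377 → 377 − 360 = 17°

17°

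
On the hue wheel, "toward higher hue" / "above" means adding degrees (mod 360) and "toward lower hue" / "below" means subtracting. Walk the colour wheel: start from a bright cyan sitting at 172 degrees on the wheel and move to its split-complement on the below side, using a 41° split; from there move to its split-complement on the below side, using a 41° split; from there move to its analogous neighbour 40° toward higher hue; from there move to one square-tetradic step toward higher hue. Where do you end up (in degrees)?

220°

+139° (split-comp 41° ↓): 172 + 139 = 311°
+139° (split-comp 41° ↓): 311 + 139 = 450 → 450 − 360 = 90°
+40° (analog 40° ↑): 90 + 40 = 130°
+90° (square ↑): 130 + 90 = 220°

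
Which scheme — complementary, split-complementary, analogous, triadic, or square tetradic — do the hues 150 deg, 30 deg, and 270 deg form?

Sort the hues: 30°, 150°, 270°.
Successive gaps around the wheel: 120°, 120°, 120°.
Three hues equally spaced 120° apart form a triad.

triadic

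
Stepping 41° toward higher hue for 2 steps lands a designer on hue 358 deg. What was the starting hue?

2 steps of 41° (toward higher hue) give a net shift of +82°.
Start = end − shift: 358 − 82 = 276°

276°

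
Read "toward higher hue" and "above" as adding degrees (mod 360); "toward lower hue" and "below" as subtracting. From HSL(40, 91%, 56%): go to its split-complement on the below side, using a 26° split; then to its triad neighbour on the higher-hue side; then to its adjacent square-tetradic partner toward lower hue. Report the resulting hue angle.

224°

40 + 154 = 194°   (split-comp 26° ↓)
194 + 120 = 314°   (triadic ↑)
314 − 90 = 224°   (square ↓)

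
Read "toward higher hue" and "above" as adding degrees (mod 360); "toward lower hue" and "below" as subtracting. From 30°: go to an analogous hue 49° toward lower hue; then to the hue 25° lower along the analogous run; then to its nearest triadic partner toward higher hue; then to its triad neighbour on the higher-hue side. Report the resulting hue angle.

−49° (analog 49° ↓): 30 − 49 = -19 → -19 + 360 = 341°
−25° (analog 25° ↓): 341 − 25 = 316°
+120° (triadic ↑): 316 + 120 = 436 → 436 − 360 = 76°
+120° (triadic ↑): 76 + 120 = 196°

196°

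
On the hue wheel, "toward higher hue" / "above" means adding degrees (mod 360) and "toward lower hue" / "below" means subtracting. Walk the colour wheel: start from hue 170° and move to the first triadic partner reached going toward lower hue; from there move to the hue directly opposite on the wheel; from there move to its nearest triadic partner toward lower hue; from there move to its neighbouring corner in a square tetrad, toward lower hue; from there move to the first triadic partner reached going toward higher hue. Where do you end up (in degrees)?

140°

−120° (triadic ↓): 170 − 120 = 50°
+180° (complement): 50 + 180 = 230°
−120° (triadic ↓): 230 − 120 = 110°
−90° (square ↓): 110 − 90 = 20°
+120° (triadic ↑): 20 + 120 = 140°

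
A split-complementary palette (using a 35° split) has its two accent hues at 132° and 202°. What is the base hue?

The accents sit 35° either side of the complement, so the complement is their short-arc midpoint on the wheel.
Short-arc midpoint of 132° and 202°: 167°.
Base is 180° from the complement: 167 − 180 = -13 → -13 + 360 = 347°

347°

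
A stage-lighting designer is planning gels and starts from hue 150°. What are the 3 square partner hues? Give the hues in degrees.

240°, 330° and 60°

A square tetradic scheme places four hues every 90°.
150 + 90 = 240°
150 + 180 = 330°
150 + 270 = 420 → 420 − 360 = 60°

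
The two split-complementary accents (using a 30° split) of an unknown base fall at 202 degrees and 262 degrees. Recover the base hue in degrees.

The accents sit 30° either side of the complement, so the complement is their short-arc midpoint on the wheel.
Short-arc midpoint of 202° and 262°: 232°.
Base is 180° from the complement: 232 − 180 = 52°

52°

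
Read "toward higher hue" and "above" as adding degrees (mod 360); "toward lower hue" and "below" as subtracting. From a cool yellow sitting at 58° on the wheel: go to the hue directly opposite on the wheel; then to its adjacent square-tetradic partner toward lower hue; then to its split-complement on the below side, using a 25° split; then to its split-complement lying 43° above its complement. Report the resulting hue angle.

166°

58 + 180 = 238°   (complement)
238 − 90 = 148°   (square ↓)
148 + 155 = 303°   (split-comp 25° ↓)
303 + 223 = 526 → 526 − 360 = 166°   (split-comp 43° ↑)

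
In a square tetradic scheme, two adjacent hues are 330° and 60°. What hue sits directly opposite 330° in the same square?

A square tetradic scheme places four hues 90° apart; opposite corners are 180° apart.
330 + 180 = 510 → 510 − 360 = 150°

150°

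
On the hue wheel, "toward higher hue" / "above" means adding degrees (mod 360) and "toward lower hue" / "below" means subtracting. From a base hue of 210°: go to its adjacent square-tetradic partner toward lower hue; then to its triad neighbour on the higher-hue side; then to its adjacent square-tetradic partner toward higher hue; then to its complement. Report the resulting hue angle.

210 − 90 = 120°   (square ↓)
120 + 120 = 240°   (triadic ↑)
240 + 90 = 330°   (square ↑)
330 + 180 = 510 → 510 − 360 = 150°   (complement)

150°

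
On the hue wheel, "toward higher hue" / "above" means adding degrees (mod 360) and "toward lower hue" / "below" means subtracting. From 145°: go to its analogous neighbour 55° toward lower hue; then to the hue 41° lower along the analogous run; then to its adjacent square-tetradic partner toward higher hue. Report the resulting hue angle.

139°

145 − 55 = 90°   (analog 55° ↓)
90 − 41 = 49°   (analog 41° ↓)
49 + 90 = 139°   (square ↑)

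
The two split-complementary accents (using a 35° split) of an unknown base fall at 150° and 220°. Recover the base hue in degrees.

5°

The accents sit 35° either side of the complement, so the complement is their short-arc midpoint on the wheel.
Short-arc midpoint of 150° and 220°: 185°.
Base is 180° from the complement: 185 − 180 = 5°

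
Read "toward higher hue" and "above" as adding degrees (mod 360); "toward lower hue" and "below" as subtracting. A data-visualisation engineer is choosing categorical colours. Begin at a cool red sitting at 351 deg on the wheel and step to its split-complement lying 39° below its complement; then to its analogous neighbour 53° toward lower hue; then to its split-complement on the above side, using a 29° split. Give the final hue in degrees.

288°

+141° (split-comp 39° ↓): 351 + 141 = 492 → 492 − 360 = 132°
−53° (analog 53° ↓): 132 − 53 = 79°
+209° (split-comp 29° ↑): 79 + 209 = 288°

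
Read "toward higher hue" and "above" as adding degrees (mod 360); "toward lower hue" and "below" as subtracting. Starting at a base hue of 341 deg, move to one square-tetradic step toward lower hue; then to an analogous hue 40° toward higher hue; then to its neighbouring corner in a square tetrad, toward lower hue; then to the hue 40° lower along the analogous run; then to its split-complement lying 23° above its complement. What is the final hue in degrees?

square ↓ −90°: 341 − 90 = 251°
analog 40° ↑ +40°: 251 + 40 = 291°
square ↓ −90°: 291 − 90 = 201°
analog 40° ↓ −40°: 201 − 40 = 161°
split-comp 23° ↑ +203°: 161 + 203 = 364 → 364 − 360 = 4°

4°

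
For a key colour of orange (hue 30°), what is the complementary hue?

The complement sits 180° across the wheel.
30 + 180 = 210°

210°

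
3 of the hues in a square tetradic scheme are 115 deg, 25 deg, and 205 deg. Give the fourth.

295°

A square tetradic scheme places four hues every 90°.
The full set through 25° is {25°, 115°, 205°, 295°}.
Given {25°, 115°, 205°}, the missing hue is 295°.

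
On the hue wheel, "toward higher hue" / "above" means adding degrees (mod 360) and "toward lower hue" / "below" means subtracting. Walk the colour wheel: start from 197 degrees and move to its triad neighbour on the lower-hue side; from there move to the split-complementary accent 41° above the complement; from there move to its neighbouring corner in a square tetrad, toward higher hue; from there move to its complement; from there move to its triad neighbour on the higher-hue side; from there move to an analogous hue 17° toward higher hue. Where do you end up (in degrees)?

−120° (triadic ↓): 197 − 120 = 77°
+221° (split-comp 41° ↑): 77 + 221 = 298°
+90° (square ↑): 298 + 90 = 388 → 388 − 360 = 28°
+180° (complement): 28 + 180 = 208°
+120° (triadic ↑): 208 + 120 = 328°
+17° (analog 17° ↑): 328 + 17 = 345°

345°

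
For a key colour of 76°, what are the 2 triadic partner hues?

A triad places three hues 120° apart.
76 + 120 = 196°
76 + 240 = 316°

196° and 316°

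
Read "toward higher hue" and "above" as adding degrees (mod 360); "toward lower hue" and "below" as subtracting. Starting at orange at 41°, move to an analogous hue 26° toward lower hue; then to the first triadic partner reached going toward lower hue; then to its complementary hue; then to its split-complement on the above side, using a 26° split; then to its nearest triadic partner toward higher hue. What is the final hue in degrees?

−26° (analog 26° ↓): 41 − 26 = 15°
−120° (triadic ↓): 15 − 120 = -105 → -105 + 360 = 255°
+180° (complement): 255 + 180 = 435 → 435 − 360 = 75°
+206° (split-comp 26° ↑): 75 + 206 = 281°
+120° (triadic ↑): 281 + 120 = 401 → 401 − 360 = 41°

41°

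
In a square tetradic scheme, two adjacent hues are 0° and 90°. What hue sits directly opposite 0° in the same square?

A square tetradic scheme places four hues 90° apart; opposite corners are 180° apart.
0 + 180 = 180°

180°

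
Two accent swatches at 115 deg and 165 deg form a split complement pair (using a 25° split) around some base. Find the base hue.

The accents sit 25° either side of the complement, so the complement is their short-arc midpoint on the wheel.
Short-arc midpoint of 115° and 165°: 140°.
Base is 180° from the complement: 140 − 180 = -40 → -40 + 360 = 320°

320°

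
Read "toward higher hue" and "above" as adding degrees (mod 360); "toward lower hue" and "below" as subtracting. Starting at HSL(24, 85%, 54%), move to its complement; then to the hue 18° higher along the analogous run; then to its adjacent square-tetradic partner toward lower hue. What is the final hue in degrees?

132°

+180° (complement): 24 + 180 = 204°
+18° (analog 18° ↑): 204 + 18 = 222°
−90° (square ↓): 222 − 90 = 132°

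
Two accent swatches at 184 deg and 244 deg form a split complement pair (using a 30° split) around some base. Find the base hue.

34°

The accents sit 30° either side of the complement, so the complement is their short-arc midpoint on the wheel.
Short-arc midpoint of 184° and 244°: 214°.
Base is 180° from the complement: 214 − 180 = 34°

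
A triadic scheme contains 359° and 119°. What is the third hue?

239°

A triad spaces three hues 120° apart.
The full set is {119°, 239°, 359°}.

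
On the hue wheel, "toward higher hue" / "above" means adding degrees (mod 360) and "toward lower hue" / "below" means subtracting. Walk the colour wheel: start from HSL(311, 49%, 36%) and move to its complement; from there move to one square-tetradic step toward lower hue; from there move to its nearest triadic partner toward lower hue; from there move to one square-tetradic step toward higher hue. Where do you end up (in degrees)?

11°

complement +180°: 311 + 180 = 491 → 491 − 360 = 131°
square ↓ −90°: 131 − 90 = 41°
triadic ↓ −120°: 41 − 120 = -79 → -79 + 360 = 281°
square ↑ +90°: 281 + 90 = 371 → 371 − 360 = 11°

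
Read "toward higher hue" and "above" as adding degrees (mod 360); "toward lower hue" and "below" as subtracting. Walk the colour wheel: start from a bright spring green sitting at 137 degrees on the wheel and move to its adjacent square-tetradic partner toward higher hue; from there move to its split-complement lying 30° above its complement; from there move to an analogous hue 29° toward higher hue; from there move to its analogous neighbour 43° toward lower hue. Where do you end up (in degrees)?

63°

+90° (square ↑): 137 + 90 = 227°
+210° (split-comp 30° ↑): 227 + 210 = 437 → 437 − 360 = 77°
+29° (analog 29° ↑): 77 + 29 = 106°
−43° (analog 43° ↓): 106 − 43 = 63°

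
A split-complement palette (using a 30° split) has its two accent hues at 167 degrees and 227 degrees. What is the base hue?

17°

The accents sit 30° either side of the complement, so the complement is their short-arc midpoint on the wheel.
Short-arc midpoint of 167° and 227°: 197°.
Base is 180° from the complement: 197 − 180 = 17°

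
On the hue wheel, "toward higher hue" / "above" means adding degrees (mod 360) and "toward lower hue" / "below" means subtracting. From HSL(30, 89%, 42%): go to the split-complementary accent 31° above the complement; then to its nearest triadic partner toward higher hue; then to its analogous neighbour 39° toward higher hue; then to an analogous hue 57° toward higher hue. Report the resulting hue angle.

97°

30 + 211 = 241°   (split-comp 31° ↑)
241 + 120 = 361 → 361 − 360 = 1°   (triadic ↑)
1 + 39 = 40°   (analog 39° ↑)
40 + 57 = 97°   (analog 57° ↑)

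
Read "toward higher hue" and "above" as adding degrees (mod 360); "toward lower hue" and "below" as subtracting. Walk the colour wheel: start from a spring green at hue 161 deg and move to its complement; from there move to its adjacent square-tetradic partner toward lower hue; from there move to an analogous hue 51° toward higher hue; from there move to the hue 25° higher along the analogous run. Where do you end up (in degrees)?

327°

+180° (complement): 161 + 180 = 341°
−90° (square ↓): 341 − 90 = 251°
+51° (analog 51° ↑): 251 + 51 = 302°
+25° (analog 25° ↑): 302 + 25 = 327°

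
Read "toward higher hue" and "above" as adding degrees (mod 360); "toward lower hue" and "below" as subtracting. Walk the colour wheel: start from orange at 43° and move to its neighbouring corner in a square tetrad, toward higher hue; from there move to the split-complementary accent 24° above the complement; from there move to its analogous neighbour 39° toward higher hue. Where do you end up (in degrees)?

16°

square ↑ +90°: 43 + 90 = 133°
split-comp 24° ↑ +204°: 133 + 204 = 337°
analog 39° ↑ +39°: 337 + 39 = 376 → 376 − 360 = 16°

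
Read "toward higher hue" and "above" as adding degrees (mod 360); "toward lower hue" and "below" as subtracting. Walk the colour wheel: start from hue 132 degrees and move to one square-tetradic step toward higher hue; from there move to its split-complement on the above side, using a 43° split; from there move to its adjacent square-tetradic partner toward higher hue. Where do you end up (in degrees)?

175°

square ↑ +90°: 132 + 90 = 222°
split-comp 43° ↑ +223°: 222 + 223 = 445 → 445 − 360 = 85°
square ↑ +90°: 85 + 90 = 175°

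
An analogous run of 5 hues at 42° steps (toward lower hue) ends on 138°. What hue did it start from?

4 steps of 42° (toward lower hue) give a net shift of −168°.
Start = end − shift: 138 + 168 = 306°

306°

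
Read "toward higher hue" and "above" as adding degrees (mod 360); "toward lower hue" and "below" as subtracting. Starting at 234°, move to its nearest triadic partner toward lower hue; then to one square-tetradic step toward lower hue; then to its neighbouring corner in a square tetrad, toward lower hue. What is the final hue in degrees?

234 − 120 = 114°   (triadic ↓)
114 − 90 = 24°   (square ↓)
24 − 90 = -66 → -66 + 360 = 294°   (square ↓)

294°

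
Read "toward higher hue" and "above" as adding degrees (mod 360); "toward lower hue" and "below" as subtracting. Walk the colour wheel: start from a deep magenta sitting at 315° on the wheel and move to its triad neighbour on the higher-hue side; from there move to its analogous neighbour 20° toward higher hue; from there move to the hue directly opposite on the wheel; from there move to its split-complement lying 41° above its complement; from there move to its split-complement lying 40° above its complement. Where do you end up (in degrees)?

356°

+120° (triadic ↑): 315 + 120 = 435 → 435 − 360 = 75°
+20° (analog 20° ↑): 75 + 20 = 95°
+180° (complement): 95 + 180 = 275°
+221° (split-comp 41° ↑): 275 + 221 = 496 → 496 − 360 = 136°
+220° (split-comp 40° ↑): 136 + 220 = 356°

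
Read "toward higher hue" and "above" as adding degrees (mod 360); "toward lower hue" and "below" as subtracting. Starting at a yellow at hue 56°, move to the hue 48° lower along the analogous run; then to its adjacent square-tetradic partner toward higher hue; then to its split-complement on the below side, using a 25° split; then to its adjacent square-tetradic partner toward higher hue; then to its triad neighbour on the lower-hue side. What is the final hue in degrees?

223°

56 − 48 = 8°   (analog 48° ↓)
8 + 90 = 98°   (square ↑)
98 + 155 = 253°   (split-comp 25° ↓)
253 + 90 = 343°   (square ↑)
343 − 120 = 223°   (triadic ↓)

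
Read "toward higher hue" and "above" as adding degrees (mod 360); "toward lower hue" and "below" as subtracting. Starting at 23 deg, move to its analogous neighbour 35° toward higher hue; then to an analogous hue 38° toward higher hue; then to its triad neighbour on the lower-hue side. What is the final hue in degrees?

336°

analog 35° ↑ +35°: 23 + 35 = 58°
analog 38° ↑ +38°: 58 + 38 = 96°
triadic ↓ −120°: 96 − 120 = -24 → -24 + 360 = 336°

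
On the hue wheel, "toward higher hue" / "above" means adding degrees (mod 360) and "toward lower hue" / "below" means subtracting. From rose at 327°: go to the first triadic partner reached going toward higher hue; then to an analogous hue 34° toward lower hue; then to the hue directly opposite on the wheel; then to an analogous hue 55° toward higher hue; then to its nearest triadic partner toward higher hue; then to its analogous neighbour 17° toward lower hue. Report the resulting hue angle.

31°

327 + 120 = 447 → 447 − 360 = 87°   (triadic ↑)
87 − 34 = 53°   (analog 34° ↓)
53 + 180 = 233°   (complement)
233 + 55 = 288°   (analog 55° ↑)
288 + 120 = 408 → 408 − 360 = 48°   (triadic ↑)
48 − 17 = 31°   (analog 17° ↓)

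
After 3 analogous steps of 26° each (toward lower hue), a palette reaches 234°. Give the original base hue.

312°

3 steps of 26° (toward lower hue) give a net shift of −78°.
Start = end − shift: 234 + 78 = 312°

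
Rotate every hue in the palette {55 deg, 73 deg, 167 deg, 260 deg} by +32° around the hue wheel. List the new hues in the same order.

87°, 105°, 199°, 292°

55 + 32 = 87°
73 + 32 = 105°
167 + 32 = 199°
260 + 32 = 292°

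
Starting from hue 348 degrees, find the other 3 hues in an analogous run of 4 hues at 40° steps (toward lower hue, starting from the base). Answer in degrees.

308°, 268°, 228°

Analogous hues sit every 40° along the wheel.
348 − 40 = 308°
348 − 80 = 268°
348 − 120 = 228°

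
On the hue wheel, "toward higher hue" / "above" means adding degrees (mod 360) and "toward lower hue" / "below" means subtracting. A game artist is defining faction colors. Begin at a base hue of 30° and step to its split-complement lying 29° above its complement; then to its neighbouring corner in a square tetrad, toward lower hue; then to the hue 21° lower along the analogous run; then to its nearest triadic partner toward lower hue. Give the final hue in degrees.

split-comp 29° ↑ +209°: 30 + 209 = 239°
square ↓ −90°: 239 − 90 = 149°
analog 21° ↓ −21°: 149 − 21 = 128°
triadic ↓ −120°: 128 − 120 = 8°

8°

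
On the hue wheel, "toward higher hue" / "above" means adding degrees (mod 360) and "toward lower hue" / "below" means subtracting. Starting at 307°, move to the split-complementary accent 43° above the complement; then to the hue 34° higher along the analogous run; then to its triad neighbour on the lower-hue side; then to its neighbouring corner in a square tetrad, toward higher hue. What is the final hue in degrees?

+223° (split-comp 43° ↑): 307 + 223 = 530 → 530 − 360 = 170°
+34° (analog 34° ↑): 170 + 34 = 204°
−120° (triadic ↓): 204 − 120 = 84°
+90° (square ↑): 84 + 90 = 174°

174°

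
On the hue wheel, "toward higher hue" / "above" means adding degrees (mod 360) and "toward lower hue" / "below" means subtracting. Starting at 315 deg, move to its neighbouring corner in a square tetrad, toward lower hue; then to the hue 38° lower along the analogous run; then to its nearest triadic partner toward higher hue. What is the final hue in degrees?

307°

315 − 90 = 225°   (square ↓)
225 − 38 = 187°   (analog 38° ↓)
187 + 120 = 307°   (triadic ↑)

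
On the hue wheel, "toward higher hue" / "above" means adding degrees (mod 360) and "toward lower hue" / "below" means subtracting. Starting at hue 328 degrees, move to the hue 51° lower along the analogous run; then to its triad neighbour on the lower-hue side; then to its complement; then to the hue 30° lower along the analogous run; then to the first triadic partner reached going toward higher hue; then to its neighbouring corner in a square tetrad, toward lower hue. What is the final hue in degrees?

337°

analog 51° ↓ −51°: 328 − 51 = 277°
triadic ↓ −120°: 277 − 120 = 157°
complement +180°: 157 + 180 = 337°
analog 30° ↓ −30°: 337 − 30 = 307°
triadic ↑ +120°: 307 + 120 = 427 → 427 − 360 = 67°
square ↓ −90°: 67 − 90 = -23 → -23 + 360 = 337°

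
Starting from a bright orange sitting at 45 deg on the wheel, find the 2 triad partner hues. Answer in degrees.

A triad places three hues 120° apart.
45 + 120 = 165°
45 + 240 = 285°

165° and 285°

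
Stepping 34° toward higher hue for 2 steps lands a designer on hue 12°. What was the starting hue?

2 steps of 34° (toward higher hue) give a net shift of +68°.
Start = end − shift: 12 − 68 = -56 → -56 + 360 = 304°

304°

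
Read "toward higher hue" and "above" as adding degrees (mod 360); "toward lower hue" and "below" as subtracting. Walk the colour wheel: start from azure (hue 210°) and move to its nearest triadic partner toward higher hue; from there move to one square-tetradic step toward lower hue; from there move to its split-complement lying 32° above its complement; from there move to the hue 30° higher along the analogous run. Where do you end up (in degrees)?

122°

210 + 120 = 330°   (triadic ↑)
330 − 90 = 240°   (square ↓)
240 + 212 = 452 → 452 − 360 = 92°   (split-comp 32° ↑)
92 + 30 = 122°   (analog 30° ↑)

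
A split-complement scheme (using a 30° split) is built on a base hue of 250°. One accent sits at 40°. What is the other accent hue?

100°

Split-complementary hues sit 30° either side of the complement.
Complement of the base 250°: 250 + 180 = 430 → 430 − 360 = 70°
The given accent 40° is 30° one side of 70°; the other accent sits 30° the other side: 70 + 30 = 100°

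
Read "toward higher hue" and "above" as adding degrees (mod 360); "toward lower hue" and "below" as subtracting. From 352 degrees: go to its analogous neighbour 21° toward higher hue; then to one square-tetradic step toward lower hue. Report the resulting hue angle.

283°

352 + 21 = 373 → 373 − 360 = 13°   (analog 21° ↑)
13 − 90 = -77 → -77 + 360 = 283°   (square ↓)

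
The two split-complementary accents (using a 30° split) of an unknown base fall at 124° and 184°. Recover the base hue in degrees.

The accents sit 30° either side of the complement, so the complement is their short-arc midpoint on the wheel.
Short-arc midpoint of 124° and 184°: 154°.
Base is 180° from the complement: 154 − 180 = -26 → -26 + 360 = 334°

334°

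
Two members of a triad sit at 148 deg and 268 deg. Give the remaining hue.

A triad spaces three hues 120° apart.
The full set is {28°, 148°, 268°}.

28°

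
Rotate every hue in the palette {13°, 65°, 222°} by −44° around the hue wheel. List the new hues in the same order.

13 − 44 = -31 → -31 + 360 = 329°
65 − 44 = 21°
222 − 44 = 178°

329°, 21°, 178°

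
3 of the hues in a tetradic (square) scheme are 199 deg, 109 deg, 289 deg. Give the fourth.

A square tetradic scheme places four hues every 90°.
The full set through 109° is {19°, 109°, 199°, 289°}.
Given {109°, 199°, 289°}, the missing hue is 19°.

19°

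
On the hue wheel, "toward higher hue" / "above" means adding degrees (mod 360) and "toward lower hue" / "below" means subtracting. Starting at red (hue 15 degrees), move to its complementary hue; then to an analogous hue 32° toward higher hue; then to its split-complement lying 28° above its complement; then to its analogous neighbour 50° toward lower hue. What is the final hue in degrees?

25°

complement +180°: 15 + 180 = 195°
analog 32° ↑ +32°: 195 + 32 = 227°
split-comp 28° ↑ +208°: 227 + 208 = 435 → 435 − 360 = 75°
analog 50° ↓ −50°: 75 − 50 = 25°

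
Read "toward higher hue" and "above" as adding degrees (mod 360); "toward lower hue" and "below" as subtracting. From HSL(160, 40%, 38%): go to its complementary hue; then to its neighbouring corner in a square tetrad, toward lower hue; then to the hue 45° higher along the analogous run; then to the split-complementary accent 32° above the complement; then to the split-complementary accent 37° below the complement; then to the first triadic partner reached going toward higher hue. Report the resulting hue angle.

+180° (complement): 160 + 180 = 340°
−90° (square ↓): 340 − 90 = 250°
+45° (analog 45° ↑): 250 + 45 = 295°
+212° (split-comp 32° ↑): 295 + 212 = 507 → 507 − 360 = 147°
+143° (split-comp 37° ↓): 147 + 143 = 290°
+120° (triadic ↑): 290 + 120 = 410 → 410 − 360 = 50°

50°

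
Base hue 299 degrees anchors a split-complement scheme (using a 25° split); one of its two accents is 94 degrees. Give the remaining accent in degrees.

144°

Split-complementary hues sit 25° either side of the complement.
Complement of the base 299°: 299 + 180 = 479 → 479 − 360 = 119°
The given accent 94° is 25° one side of 119°; the other accent sits 25° the other side: 119 + 25 = 144°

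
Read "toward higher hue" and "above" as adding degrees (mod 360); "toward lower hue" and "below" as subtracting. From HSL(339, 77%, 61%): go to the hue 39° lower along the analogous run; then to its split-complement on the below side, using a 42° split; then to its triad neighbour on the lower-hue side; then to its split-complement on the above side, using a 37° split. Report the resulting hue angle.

−39° (analog 39° ↓): 339 − 39 = 300°
+138° (split-comp 42° ↓): 300 + 138 = 438 → 438 − 360 = 78°
−120° (triadic ↓): 78 − 120 = -42 → -42 + 360 = 318°
+217° (split-comp 37° ↑): 318 + 217 = 535 → 535 − 360 = 175°

175°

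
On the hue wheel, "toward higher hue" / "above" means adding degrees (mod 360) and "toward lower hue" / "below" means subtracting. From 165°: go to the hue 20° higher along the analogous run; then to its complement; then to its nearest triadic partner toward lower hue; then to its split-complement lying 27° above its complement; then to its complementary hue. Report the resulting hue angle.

165 + 20 = 185°   (analog 20° ↑)
185 + 180 = 365 → 365 − 360 = 5°   (complement)
5 − 120 = -115 → -115 + 360 = 245°   (triadic ↓)
245 + 207 = 452 → 452 − 360 = 92°   (split-comp 27° ↑)
92 + 180 = 272°   (complement)

272°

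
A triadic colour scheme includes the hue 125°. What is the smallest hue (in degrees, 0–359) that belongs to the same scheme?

A triad places three hues 120° apart.
The full set through 125° is {5°, 125°, 245°}.

5°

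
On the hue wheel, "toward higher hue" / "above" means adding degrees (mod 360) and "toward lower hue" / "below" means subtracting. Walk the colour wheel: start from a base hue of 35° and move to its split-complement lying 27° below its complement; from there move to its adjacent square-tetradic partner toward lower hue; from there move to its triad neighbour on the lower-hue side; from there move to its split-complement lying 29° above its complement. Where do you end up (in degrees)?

split-comp 27° ↓ +153°: 35 + 153 = 188°
square ↓ −90°: 188 − 90 = 98°
triadic ↓ −120°: 98 − 120 = -22 → -22 + 360 = 338°
split-comp 29° ↑ +209°: 338 + 209 = 547 → 547 − 360 = 187°

187°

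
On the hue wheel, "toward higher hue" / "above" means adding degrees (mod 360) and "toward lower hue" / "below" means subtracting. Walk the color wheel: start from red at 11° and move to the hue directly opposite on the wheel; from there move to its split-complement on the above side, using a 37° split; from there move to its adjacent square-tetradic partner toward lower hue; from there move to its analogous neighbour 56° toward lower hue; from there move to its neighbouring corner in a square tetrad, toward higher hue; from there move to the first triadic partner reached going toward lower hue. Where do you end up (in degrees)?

232°

11 + 180 = 191°   (complement)
191 + 217 = 408 → 408 − 360 = 48°   (split-comp 37° ↑)
48 − 90 = -42 → -42 + 360 = 318°   (square ↓)
318 − 56 = 262°   (analog 56° ↓)
262 + 90 = 352°   (square ↑)
352 − 120 = 232°   (triadic ↓)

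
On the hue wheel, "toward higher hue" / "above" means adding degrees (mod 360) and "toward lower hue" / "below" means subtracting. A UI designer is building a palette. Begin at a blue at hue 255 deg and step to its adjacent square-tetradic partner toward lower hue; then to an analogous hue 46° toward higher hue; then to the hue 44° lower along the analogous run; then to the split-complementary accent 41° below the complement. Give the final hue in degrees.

306°

−90° (square ↓): 255 − 90 = 165°
+46° (analog 46° ↑): 165 + 46 = 211°
−44° (analog 44° ↓): 211 − 44 = 167°
+139° (split-comp 41° ↓): 167 + 139 = 306°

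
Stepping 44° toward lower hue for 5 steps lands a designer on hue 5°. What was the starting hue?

225°

5 steps of 44° (toward lower hue) give a net shift of −220°.
Start = end − shift: 5 + 220 = 225°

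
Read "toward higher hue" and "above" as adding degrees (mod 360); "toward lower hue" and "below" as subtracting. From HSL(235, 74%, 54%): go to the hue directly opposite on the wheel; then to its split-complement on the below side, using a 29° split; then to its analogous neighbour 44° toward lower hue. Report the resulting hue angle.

162°

complement +180°: 235 + 180 = 415 → 415 − 360 = 55°
split-comp 29° ↓ +151°: 55 + 151 = 206°
analog 44° ↓ −44°: 206 − 44 = 162°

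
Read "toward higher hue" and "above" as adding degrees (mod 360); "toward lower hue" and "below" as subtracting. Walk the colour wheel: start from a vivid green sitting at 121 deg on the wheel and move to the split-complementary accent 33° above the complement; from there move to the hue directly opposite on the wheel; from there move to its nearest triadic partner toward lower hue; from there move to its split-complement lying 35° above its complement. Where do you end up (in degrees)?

249°

121 + 213 = 334°   (split-comp 33° ↑)
334 + 180 = 514 → 514 − 360 = 154°   (complement)
154 − 120 = 34°   (triadic ↓)
34 + 215 = 249°   (split-comp 35° ↑)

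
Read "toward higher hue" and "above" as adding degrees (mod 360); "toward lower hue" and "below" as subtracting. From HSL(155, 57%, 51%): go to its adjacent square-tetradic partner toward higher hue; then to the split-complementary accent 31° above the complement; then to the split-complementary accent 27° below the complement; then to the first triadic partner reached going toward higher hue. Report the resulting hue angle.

9°

+90° (square ↑): 155 + 90 = 245°
+211° (split-comp 31° ↑): 245 + 211 = 456 → 456 − 360 = 96°
+153° (split-comp 27° ↓): 96 + 153 = 249°
+120° (triadic ↑): 249 + 120 = 369 → 369 − 360 = 9°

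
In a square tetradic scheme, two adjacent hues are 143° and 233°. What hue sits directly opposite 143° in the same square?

323°

A square tetradic scheme places four hues 90° apart; opposite corners are 180° apart.
143 + 180 = 323°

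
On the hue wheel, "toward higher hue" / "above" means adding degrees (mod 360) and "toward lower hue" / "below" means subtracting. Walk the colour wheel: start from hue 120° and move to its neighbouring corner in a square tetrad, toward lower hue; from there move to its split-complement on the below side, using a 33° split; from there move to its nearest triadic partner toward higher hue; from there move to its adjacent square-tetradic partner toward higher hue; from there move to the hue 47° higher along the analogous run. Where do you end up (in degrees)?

74°

square ↓ −90°: 120 − 90 = 30°
split-comp 33° ↓ +147°: 30 + 147 = 177°
triadic ↑ +120°: 177 + 120 = 297°
square ↑ +90°: 297 + 90 = 387 → 387 − 360 = 27°
analog 47° ↑ +47°: 27 + 47 = 74°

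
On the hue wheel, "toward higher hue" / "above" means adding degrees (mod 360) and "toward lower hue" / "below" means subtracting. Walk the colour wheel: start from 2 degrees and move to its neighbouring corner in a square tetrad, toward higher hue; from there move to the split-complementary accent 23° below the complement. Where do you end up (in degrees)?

square ↑ +90°: 2 + 90 = 92°
split-comp 23° ↓ +157°: 92 + 157 = 249°

249°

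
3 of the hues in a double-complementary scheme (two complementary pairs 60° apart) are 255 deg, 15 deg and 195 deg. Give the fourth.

A rectangular tetradic uses two complementary pairs 60° apart: offsets 0°, 60°, 180°, 240°.
Among {15°, 195°, 255°}, 15° and 195° are a 180° pair.
The remaining hue 255° needs its own complement: 255 + 180 = 435 → 435 − 360 = 75°

75°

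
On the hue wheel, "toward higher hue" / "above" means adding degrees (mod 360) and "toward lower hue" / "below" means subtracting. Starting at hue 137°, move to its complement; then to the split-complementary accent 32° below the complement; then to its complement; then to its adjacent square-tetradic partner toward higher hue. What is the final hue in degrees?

137 + 180 = 317°   (complement)
317 + 148 = 465 → 465 − 360 = 105°   (split-comp 32° ↓)
105 + 180 = 285°   (complement)
285 + 90 = 375 → 375 − 360 = 15°   (square ↑)

15°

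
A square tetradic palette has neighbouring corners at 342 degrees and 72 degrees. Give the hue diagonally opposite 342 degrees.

162°

A square tetradic scheme places four hues 90° apart; opposite corners are 180° apart.
342 + 180 = 522 → 522 − 360 = 162°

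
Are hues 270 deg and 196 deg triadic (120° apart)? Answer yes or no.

Angular distance: |270 − 196| = 74 = 74°.
Triadic (120° apart) requires 120°.

no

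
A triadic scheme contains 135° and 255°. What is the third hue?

A triad spaces three hues 120° apart.
The full set is {15°, 135°, 255°}.

15°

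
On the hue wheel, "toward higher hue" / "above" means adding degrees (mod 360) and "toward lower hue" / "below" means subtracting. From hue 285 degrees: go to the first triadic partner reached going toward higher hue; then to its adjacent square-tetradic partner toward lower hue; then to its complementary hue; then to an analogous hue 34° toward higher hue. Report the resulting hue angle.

+120° (triadic ↑): 285 + 120 = 405 → 405 − 360 = 45°
−90° (square ↓): 45 − 90 = -45 → -45 + 360 = 315°
+180° (complement): 315 + 180 = 495 → 495 − 360 = 135°
+34° (analog 34° ↑): 135 + 34 = 169°

169°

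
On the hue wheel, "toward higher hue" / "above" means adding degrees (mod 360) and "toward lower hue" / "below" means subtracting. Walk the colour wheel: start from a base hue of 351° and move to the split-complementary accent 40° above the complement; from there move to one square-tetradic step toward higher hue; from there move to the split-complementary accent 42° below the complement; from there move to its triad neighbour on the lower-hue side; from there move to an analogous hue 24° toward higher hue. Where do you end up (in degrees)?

split-comp 40° ↑ +220°: 351 + 220 = 571 → 571 − 360 = 211°
square ↑ +90°: 211 + 90 = 301°
split-comp 42° ↓ +138°: 301 + 138 = 439 → 439 − 360 = 79°
triadic ↓ −120°: 79 − 120 = -41 → -41 + 360 = 319°
analog 24° ↑ +24°: 319 + 24 = 343°

343°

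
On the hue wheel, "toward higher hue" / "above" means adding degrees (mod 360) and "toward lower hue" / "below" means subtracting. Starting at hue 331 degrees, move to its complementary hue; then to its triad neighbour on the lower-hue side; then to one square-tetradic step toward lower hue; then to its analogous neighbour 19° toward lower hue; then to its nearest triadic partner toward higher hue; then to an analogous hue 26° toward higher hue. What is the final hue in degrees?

+180° (complement): 331 + 180 = 511 → 511 − 360 = 151°
−120° (triadic ↓): 151 − 120 = 31°
−90° (square ↓): 31 − 90 = -59 → -59 + 360 = 301°
−19° (analog 19° ↓): 301 − 19 = 282°
+120° (triadic ↑): 282 + 120 = 402 → 402 − 360 = 42°
+26° (analog 26° ↑): 42 + 26 = 68°

68°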